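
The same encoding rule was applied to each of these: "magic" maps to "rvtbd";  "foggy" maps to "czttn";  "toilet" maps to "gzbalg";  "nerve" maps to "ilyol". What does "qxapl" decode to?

This is an affine cipher: with a=0,…,z=25, each position x becomes (17x+21) mod 26.
Undoing it on qxapl: q(16)→23·(16−21)≡15=p; x(23)→23·(23−21)≡20=u; a(0)→23·(0−21)≡11=l; p(15)→23·(15−21)≡18=s; l(11)→23·(11−21)≡4=e (all mod 26).

pulse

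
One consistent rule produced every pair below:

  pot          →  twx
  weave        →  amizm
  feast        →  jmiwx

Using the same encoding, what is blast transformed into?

Two shifts are in play — +8 for a/e/i/o/u, +4 for every other letter.
Applying it to blast: b(cons)+4=f, l(cons)+4=p, a(vowel)+8=i, s(cons)+4=w, t(cons)+4=x.

fpiwx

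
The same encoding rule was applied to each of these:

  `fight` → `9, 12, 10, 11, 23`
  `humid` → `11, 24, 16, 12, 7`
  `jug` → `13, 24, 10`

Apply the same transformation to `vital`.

Letters become their 1-based position plus 3 (so a→4, b→5, …).
For vital: v=22→25, i=9→12, t=20→23, a=1→4, l=12→15.

25, 12, 23, 4, 15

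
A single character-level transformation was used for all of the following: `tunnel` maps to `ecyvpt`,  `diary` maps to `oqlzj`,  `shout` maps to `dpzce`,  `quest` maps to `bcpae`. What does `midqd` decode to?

Shifts by position in tunnel: pos 0: t→e (+11), pos 1: u→c (+8), pos 2: n→y (+11), pos 3: n→v (+8) — repeating every 2. The shifts repeat in a cycle of length 2: positions 0,1,… shift by +11, +8, then the pattern repeats.
Decoding midqd: m−11=b, i−8=a, d−11=s, q−8=i, d−11=s.

basis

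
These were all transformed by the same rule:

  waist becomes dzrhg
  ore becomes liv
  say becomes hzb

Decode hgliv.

Each pair mirrors across the alphabet (w↔d, a↔z, i↔r): positions sum to 25. This is the alphabet-reversal cipher (Atbash): a becomes z, b becomes y, etc.
Decoding hgliv: h↔s, g↔t, l↔o, i↔r, v↔e.

store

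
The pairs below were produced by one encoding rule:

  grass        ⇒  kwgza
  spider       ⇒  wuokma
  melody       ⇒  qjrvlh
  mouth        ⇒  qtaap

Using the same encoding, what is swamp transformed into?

wbgtx

In grass: g→k is +4, r→w is +5, a→g is +6, s→z is +7 — the shift increases by 1 each position. Each letter shifts forward by (position + 4), i.e. 4, 5, 6, … — the shift grows by one for each successive letter.
Applying it to swamp: s+4=w, w+5=b, a+6=g, m+7=t, p+8=x.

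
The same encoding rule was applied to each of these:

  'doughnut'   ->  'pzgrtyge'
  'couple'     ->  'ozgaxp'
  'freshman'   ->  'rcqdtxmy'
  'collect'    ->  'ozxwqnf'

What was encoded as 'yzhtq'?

Shifts by position in doughnut: pos 0: d→p (+12), pos 1: o→z (+11), pos 2: u→g (+12), pos 3: g→r (+11) — repeating every 2. It's a Vigenère-style cipher with numeric key [12,11]: position i shifts by key[i mod 2].
Reversing it on yzhtq: y−12=m, z−11=o, h−12=v, t−11=i, q−12=e.

movie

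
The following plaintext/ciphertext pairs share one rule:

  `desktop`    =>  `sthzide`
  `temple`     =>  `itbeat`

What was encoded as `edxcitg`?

Compare letters: d→s is +15, e→t is +15, s→h is +15 — a constant shift. It's a constant shift of +15 (ROT15).
Reversing it on edxcitg: e−15=p, d−15=o, x−15=i, c−15=n, i−15=t, t−15=e, g−15=r.

pointer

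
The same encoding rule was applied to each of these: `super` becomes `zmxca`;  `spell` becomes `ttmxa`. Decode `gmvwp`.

The output letters match the input read backwards, each shifted +8: super reversed is repus. Read the word backwards and shift each letter +8.
Undoing it on gmvwp: shift back: g−8=y, m−8=e, v−8=n, w−8=o, p−8=h → yenoh; then reverse → honey.

honey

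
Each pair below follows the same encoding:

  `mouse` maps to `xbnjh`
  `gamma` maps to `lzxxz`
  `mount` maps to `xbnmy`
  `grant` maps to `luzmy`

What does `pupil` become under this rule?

m(12)→x(23) and o(14)→b(1) fit y≡15x+25 (mod 26); the inverse of 15 mod 26 is 7. This is an affine cipher: with a=0,…,z=25, each position x becomes (15x+25) mod 26.
For pupil: p(15)→15·15+25≡16=q; u(20)→15·20+25≡13=n; p(15)→15·15+25≡16=q; i(8)→15·8+25≡15=p; l(11)→15·11+25≡8=i (all mod 26).

qnqpi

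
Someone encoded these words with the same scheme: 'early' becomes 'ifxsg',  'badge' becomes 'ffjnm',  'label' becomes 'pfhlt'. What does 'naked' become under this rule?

rfqll

Letter i (0-indexed) is shifted by i+4, so successive shifts are 4, 5, 6, ….
On naked: n+4=r, a+5=f, k+6=q, e+7=l, d+8=l.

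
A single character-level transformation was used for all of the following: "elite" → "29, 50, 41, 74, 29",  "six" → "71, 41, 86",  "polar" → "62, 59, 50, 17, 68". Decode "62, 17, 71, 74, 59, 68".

With a=1..z=26, the number is 3·pos + 14.
Decoding 62, 17, 71, 74, 59, 68: 62→(62−14)÷3=16=p, 17→(17−14)÷3=1=a, 71→(71−14)÷3=19=s, 74→(74−14)÷3=20=t, 59→(59−14)÷3=15=o, 68→(68−14)÷3=18=r.

pastor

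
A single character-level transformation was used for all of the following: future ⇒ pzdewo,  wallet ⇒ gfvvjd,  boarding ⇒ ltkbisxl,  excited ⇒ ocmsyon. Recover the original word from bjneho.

reduce

A repeating key of period 3 is used — shifts +10, +5, +10 over and over.
Reversing it on bjneho: b−10=r, j−5=e, n−10=d, e−10=u, h−5=c, o−10=e.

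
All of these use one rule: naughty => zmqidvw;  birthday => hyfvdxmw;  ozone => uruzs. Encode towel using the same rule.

vugsj

n(13)→z(25) and a(0)→m(12) fit y≡21x+12 (mod 26); the inverse of 21 mod 26 is 5. Treating letters as 0–25, the rule is x ↦ 21x + 12 (mod 26).
For towel: t(19)→21·19+12≡21=v; o(14)→21·14+12≡20=u; w(22)→21·22+12≡6=g; e(4)→21·4+12≡18=s; l(11)→21·11+12≡9=j (all mod 26).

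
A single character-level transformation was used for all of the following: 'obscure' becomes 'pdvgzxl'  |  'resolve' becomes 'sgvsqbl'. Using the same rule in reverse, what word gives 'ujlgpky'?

Letter i (0-indexed) is shifted by i+1, so successive shifts are 1, 2, 3, ….
Reversing it on ujlgpky: u−1=t, j−2=h, l−3=i, g−4=c, p−5=k, k−6=e, y−7=r.

thicker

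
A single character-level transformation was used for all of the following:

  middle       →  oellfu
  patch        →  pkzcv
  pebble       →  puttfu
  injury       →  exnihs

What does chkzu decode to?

crate

Each letter's alphabet position (a=0..z=25) is mapped through 9·x+10 mod 26 — an affine cipher.
Undoing it on chkzu: c(2)→3·(2−10)≡2=c; h(7)→3·(7−10)≡17=r; k(10)→3·(10−10)≡0=a; z(25)→3·(25−10)≡19=t; u(20)→3·(20−10)≡4=e (all mod 26).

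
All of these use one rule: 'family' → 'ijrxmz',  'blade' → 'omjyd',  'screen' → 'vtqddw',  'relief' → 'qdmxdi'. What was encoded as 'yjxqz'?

Treating letters as 0–25, the rule is x ↦ 5x + 9 (mod 26).
Reversing it on yjxqz: y(24)→21·(24−9)≡3=d; j(9)→21·(9−9)≡0=a; x(23)→21·(23−9)≡8=i; q(16)→21·(16−9)≡17=r; z(25)→21·(25−9)≡24=y (all mod 26).

dairy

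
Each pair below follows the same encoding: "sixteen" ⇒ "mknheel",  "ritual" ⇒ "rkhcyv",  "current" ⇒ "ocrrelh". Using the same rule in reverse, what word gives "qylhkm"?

s(18)→m(12) and i(8)→k(10) fit y≡21x+24 (mod 26); the inverse of 21 mod 26 is 5. Each letter's alphabet position (a=0..z=25) is mapped through 21·x+24 mod 26 — an affine cipher.
Reversing it on qylhkm: q(16)→5·(16−24)≡12=m; y(24)→5·(24−24)≡0=a; l(11)→5·(11−24)≡13=n; h(7)→5·(7−24)≡19=t; k(10)→5·(10−24)≡8=i; m(12)→5·(12−24)≡18=s (all mod 26).

mantis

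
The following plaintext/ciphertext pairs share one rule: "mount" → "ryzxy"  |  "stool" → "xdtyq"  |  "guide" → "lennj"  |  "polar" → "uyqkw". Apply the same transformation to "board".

Shifts by position in mount: pos 0: m→r (+5), pos 1: o→y (+10), pos 2: u→z (+5), pos 3: n→x (+10) — repeating every 2. The shifts repeat in a cycle of length 2: positions 0,1,… shift by +5, +10, then the pattern repeats.
On board: b+5=g, o+10=y, a+5=f, r+10=b, d+5=i.

gyfbi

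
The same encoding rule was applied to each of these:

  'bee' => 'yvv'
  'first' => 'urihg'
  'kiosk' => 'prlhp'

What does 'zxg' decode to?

This is the alphabet-reversal cipher (Atbash): a becomes z, b becomes y, etc.
Decoding zxg: z↔a, x↔c, g↔t.

act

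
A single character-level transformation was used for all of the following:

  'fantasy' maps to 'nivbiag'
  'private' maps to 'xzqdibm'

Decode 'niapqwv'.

fashion

This is a Caesar cipher with shift 8.
Undoing it on niapqwv: n−8=f, i−8=a, a−8=s, p−8=h, q−8=i, w−8=o, v−8=n.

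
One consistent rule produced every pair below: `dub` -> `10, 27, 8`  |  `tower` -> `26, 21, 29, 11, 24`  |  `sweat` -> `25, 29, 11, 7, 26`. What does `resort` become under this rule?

d is letter #4 and maps to 10: an offset of 6. Letters become their 1-based position plus 6 (so a→7, b→8, …).
On resort: r=18→24, e=5→11, s=19→25, o=15→21, r=18→24, t=20→26.

24, 11, 25, 21, 24, 26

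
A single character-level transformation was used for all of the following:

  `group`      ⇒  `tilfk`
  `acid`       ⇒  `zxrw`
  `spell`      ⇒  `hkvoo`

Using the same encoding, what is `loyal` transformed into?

Each letter is replaced by its mirror in the alphabet: a↔z, b↔y, c↔x, and so on (the Atbash cipher).
Applying it to loyal: l↔o, o↔l, y↔b, a↔z, l↔o.

olbzo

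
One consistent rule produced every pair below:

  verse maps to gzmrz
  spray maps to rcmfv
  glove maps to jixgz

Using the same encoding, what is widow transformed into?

This is an affine cipher: with a=0,…,z=25, each position x becomes (5x+5) mod 26.
For widow: w(22)→5·22+5≡11=l; i(8)→5·8+5≡19=t; d(3)→5·3+5≡20=u; o(14)→5·14+5≡23=x; w(22)→5·22+5≡11=l (all mod 26).

ltuxl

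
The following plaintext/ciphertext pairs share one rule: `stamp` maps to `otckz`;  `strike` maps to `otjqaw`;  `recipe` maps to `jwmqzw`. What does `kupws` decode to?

s(18)→o(14) and t(19)→t(19) fit y≡5x+2 (mod 26); the inverse of 5 mod 26 is 21. Treating letters as 0–25, the rule is x ↦ 5x + 2 (mod 26).
Reversing it on kupws: k(10)→21·(10−2)≡12=m; u(20)→21·(20−2)≡14=o; p(15)→21·(15−2)≡13=n; w(22)→21·(22−2)≡4=e; s(18)→21·(18−2)≡24=y (all mod 26).

money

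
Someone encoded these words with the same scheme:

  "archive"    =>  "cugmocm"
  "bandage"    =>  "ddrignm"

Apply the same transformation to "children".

ekmqjymw

In archive: a→c is +2, r→u is +3, c→g is +4, h→m is +5 — the shift increases by 1 each position. Each letter shifts forward by (position + 2), i.e. 2, 3, 4, … — the shift grows by one for each successive letter.
For children: c+2=e, h+3=k, i+4=m, l+5=q, d+6=j, r+7=y, e+8=m, n+9=w.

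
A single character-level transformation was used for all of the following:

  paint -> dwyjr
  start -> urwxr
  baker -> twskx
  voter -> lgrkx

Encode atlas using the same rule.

wrpwu

p(15)→d(3) and a(0)→w(22) fit y≡23x+22 (mod 26); the inverse of 23 mod 26 is 17. Treating letters as 0–25, the rule is x ↦ 23x + 22 (mod 26).
For atlas: a(0)→23·0+22≡22=w; t(19)→23·19+22≡17=r; l(11)→23·11+22≡15=p; a(0)→23·0+22≡22=w; s(18)→23·18+22≡20=u (all mod 26).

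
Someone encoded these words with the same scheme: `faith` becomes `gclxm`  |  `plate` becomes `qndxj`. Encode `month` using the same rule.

nqqxm

In faith: f→g is +1, a→c is +2, i→l is +3, t→x is +4 — the shift increases by 1 each position. Letter i (0-indexed) is shifted by i+1, so successive shifts are 1, 2, 3, ….
For month: m+1=n, o+2=q, n+3=q, t+4=x, h+5=m.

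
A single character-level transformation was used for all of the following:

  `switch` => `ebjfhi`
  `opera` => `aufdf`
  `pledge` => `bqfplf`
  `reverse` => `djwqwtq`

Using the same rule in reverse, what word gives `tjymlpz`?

Shifts by position in switch: pos 0: s→e (+12), pos 1: w→b (+5), pos 2: i→j (+1), pos 3: t→f (+12), pos 4: c→h (+5), pos 5: h→i (+1) — repeating every 3. It's a Vigenère-style cipher with numeric key [12,5,1]: position i shifts by key[i mod 3].
Decoding tjymlpz: t−12=h, j−5=e, y−1=x, m−12=a, l−5=g, p−1=o, z−12=n.

hexagon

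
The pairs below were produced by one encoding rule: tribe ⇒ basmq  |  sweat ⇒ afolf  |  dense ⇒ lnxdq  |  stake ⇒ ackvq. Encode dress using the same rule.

Each letter shifts forward by (position + 8), i.e. 8, 9, 10, … — the shift grows by one for each successive letter.
For dress: d+8=l, r+9=a, e+10=o, s+11=d, s+12=e.

laode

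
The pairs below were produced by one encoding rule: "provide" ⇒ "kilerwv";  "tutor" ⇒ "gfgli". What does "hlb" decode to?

soy

Letters are reflected about the middle of the alphabet (position → 25−position): Atbash.
Undoing it on hlb: h↔s, l↔o, b↔y.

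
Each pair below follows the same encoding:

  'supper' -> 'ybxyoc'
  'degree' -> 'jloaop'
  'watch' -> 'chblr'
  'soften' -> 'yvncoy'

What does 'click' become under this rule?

The shift increases by 1 at each position, starting from +6: 6, 7, 8, ….
For click: c+6=i, l+7=s, i+8=q, c+9=l, k+10=u.

isqlu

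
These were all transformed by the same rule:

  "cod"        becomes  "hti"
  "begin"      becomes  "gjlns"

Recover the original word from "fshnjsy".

Compare letters: c→h is +5, o→t is +5, d→i is +5 — a constant shift. Each letter is shifted forward by 5 in the alphabet (a Caesar shift of +5).
Undoing it on fshnjsy: f−5=a, s−5=n, h−5=c, n−5=i, j−5=e, s−5=n, y−5=t.

ancient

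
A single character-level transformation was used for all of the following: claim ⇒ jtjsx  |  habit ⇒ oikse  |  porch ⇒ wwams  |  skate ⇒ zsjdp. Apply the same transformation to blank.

In claim: c→j is +7, l→t is +8, a→j is +9, i→s is +10 — the shift increases by 1 each position. Letter i (0-indexed) is shifted by i+7, so successive shifts are 7, 8, 9, ….
For blank: b+7=i, l+8=t, a+9=j, n+10=x, k+11=v.

itjxv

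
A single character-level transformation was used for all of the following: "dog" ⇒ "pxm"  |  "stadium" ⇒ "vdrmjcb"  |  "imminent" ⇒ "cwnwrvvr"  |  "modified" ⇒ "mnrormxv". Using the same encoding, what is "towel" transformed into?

The output letters match the input read backwards, each shifted +9: dog reversed is god. The word is reversed, then every letter is shifted forward by 9.
On towel: reverse → lewot; then shift: l+9=u, e+9=n, w+9=f, o+9=x, t+9=c.

unfxc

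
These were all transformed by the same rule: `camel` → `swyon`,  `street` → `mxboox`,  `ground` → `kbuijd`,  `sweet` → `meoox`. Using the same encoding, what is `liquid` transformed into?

c(2)→s(18) and a(0)→w(22) fit y≡11x+22 (mod 26); the inverse of 11 mod 26 is 19. Each letter's alphabet position (a=0..z=25) is mapped through 11·x+22 mod 26 — an affine cipher.
Applying it to liquid: l(11)→11·11+22≡13=n; i(8)→11·8+22≡6=g; q(16)→11·16+22≡16=q; u(20)→11·20+22≡8=i; i(8)→11·8+22≡6=g; d(3)→11·3+22≡3=d (all mod 26).

ngqigd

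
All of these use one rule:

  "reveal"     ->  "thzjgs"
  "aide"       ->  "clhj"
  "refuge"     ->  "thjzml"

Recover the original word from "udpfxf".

In reveal: r→t is +2, e→h is +3, v→z is +4, e→j is +5 — the shift increases by 1 each position. Letter i (0-indexed) is shifted by i+2, so successive shifts are 2, 3, 4, ….
Undoing it on udpfxf: u−2=s, d−3=a, p−4=l, f−5=a, x−6=r, f−7=y.

salary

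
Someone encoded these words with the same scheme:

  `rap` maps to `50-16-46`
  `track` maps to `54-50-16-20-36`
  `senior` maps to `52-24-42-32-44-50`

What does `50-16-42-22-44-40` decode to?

random

r(#18)→50 and a(#1)→16: differences scale by 2, so n = 2·pos + 14. Each letter becomes 2×(its alphabet position, a=1..z=26) + 14.
Decoding 50-16-42-22-44-40: 50→(50−14)÷2=18=r, 16→(16−14)÷2=1=a, 42→(42−14)÷2=14=n, 22→(22−14)÷2=4=d, 44→(44−14)÷2=15=o, 40→(40−14)÷2=13=m.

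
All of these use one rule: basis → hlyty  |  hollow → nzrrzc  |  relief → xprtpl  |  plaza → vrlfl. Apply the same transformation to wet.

The shift depends on letter class: consonant b→h is +6, but vowel a→l is +11. Vowels shift forward by 11 and consonants shift forward by 6.
On wet: w(cons)+6=c, e(vowel)+11=p, t(cons)+6=z.

cpz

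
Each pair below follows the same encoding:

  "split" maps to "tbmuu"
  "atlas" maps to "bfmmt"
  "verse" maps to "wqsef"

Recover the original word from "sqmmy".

It's a Vigenère-style cipher with numeric key [1,12]: position i shifts by key[i mod 2].
Reversing it on sqmmy: s−1=r, q−12=e, m−1=l, m−12=a, y−1=x.

relax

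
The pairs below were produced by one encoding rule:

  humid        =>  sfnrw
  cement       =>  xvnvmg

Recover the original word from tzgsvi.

gather

This is the alphabet-reversal cipher (Atbash): a becomes z, b becomes y, etc.
Reversing it on tzgsvi: t↔g, z↔a, g↔t, s↔h, v↔e, i↔r.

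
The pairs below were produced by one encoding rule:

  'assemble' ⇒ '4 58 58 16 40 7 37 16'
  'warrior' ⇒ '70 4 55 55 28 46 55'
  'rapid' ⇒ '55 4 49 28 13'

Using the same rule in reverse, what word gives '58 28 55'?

The formula is n = 3×(alphabet index, a=1) + 1.
Decoding 58 28 55: 58→(58−1)÷3=19=s, 28→(28−1)÷3=9=i, 55→(55−1)÷3=18=r.

sir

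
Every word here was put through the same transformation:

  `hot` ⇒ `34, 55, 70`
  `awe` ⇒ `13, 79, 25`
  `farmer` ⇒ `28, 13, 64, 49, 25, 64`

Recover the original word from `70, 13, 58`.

With a=1..z=26, the number is 3·pos + 10.
Undoing it on 70, 13, 58: 70→(70−10)÷3=20=t, 13→(13−10)÷3=1=a, 58→(58−10)÷3=16=p.

tap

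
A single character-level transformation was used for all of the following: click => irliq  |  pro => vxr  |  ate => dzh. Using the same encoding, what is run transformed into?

xxt

The shift depends on letter class: consonant c→i is +6, but vowel i→l is +3. The rule splits by letter class: vowels +3, consonants +6.
Applying it to run: r(cons)+6=x, u(vowel)+3=x, n(cons)+6=t.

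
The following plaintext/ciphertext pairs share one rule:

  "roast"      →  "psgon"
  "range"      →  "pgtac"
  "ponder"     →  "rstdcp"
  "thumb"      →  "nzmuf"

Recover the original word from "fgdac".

badge

r(17)→p(15) and o(14)→s(18) fit y≡25x+6 (mod 26); the inverse of 25 mod 26 is 25. Each letter's alphabet position (a=0..z=25) is mapped through 25·x+6 mod 26 — an affine cipher.
Decoding fgdac: f(5)→25·(5−6)≡1=b; g(6)→25·(6−6)≡0=a; d(3)→25·(3−6)≡3=d; a(0)→25·(0−6)≡6=g; c(2)→25·(2−6)≡4=e (all mod 26).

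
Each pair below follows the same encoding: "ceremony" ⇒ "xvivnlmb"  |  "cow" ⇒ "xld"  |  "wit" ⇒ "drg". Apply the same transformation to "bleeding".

Each letter is replaced by its mirror in the alphabet: a↔z, b↔y, c↔x, and so on (the Atbash cipher).
On bleeding: b↔y, l↔o, e↔v, e↔v, d↔w, i↔r, n↔m, g↔t.

yovvwrmt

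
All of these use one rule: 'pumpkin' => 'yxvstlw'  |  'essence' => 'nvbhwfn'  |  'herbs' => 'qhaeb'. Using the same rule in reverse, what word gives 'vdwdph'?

manage

Shifts by position in pumpkin: pos 0: p→y (+9), pos 1: u→x (+3), pos 2: m→v (+9), pos 3: p→s (+3) — repeating every 2. The shifts repeat in a cycle of length 2: positions 0,1,… shift by +9, +3, then the pattern repeats.
Undoing it on vdwdph: v−9=m, d−3=a, w−9=n, d−3=a, p−9=g, h−3=e.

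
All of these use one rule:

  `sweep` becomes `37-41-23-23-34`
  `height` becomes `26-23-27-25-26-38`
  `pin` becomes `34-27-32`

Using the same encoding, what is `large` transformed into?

30-19-36-25-23

s is letter #19 and maps to 37: an offset of 18. The number is (letter's place in the alphabet, a=1) + 18.
For large: l=12→30, a=1→19, r=18→36, g=7→25, e=5→23.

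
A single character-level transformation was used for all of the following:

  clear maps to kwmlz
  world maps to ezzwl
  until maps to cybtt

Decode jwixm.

blame

Shifts by position in clear: pos 0: c→k (+8), pos 1: l→w (+11), pos 2: e→m (+8), pos 3: a→l (+11) — repeating every 2. A repeating key of period 2 is used — shifts +8, +11 over and over.
Decoding jwixm: j−8=b, w−11=l, i−8=a, x−11=m, m−8=e.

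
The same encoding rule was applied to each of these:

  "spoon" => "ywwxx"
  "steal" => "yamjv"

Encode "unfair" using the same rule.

aunjsc

In spoon: s→y is +6, p→w is +7, o→w is +8, o→x is +9 — the shift increases by 1 each position. The shift increases by 1 at each position, starting from +6: 6, 7, 8, ….
On unfair: u+6=a, n+7=u, f+8=n, a+9=j, i+10=s, r+11=c.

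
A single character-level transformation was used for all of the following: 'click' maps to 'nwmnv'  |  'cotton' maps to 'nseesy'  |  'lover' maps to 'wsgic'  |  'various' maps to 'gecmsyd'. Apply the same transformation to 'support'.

Vowels shift forward by 4 and consonants shift forward by 11.
For support: s(cons)+11=d, u(vowel)+4=y, p(cons)+11=a, p(cons)+11=a, o(vowel)+4=s, r(cons)+11=c, t(cons)+11=e.

dyaasce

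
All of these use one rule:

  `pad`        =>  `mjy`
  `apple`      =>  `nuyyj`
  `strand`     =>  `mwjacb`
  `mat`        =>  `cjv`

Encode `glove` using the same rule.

Two steps: reverse the string, then apply a Caesar shift of +9.
For glove: reverse → evolg; then shift: e+9=n, v+9=e, o+9=x, l+9=u, g+9=p.

nexup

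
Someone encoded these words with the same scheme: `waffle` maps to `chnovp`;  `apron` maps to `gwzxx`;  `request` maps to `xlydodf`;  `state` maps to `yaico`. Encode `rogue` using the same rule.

xvodo

In waffle: w→c is +6, a→h is +7, f→n is +8, f→o is +9 — the shift increases by 1 each position. Letter i (0-indexed) is shifted by i+6, so successive shifts are 6, 7, 8, ….
On rogue: r+6=x, o+7=v, g+8=o, u+9=d, e+10=o.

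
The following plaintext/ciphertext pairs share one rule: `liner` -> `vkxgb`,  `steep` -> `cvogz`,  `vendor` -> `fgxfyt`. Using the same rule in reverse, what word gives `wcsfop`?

maiden

Shifts by position in liner: pos 0: l→v (+10), pos 1: i→k (+2), pos 2: n→x (+10), pos 3: e→g (+2) — repeating every 2. The shifts repeat in a cycle of length 2: positions 0,1,… shift by +10, +2, then the pattern repeats.
Reversing it on wcsfop: w−10=m, c−2=a, s−10=i, f−2=d, o−10=e, p−2=n.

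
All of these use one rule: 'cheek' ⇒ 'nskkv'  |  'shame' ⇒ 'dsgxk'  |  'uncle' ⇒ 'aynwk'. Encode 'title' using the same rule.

The shift depends on letter class: consonant c→n is +11, but vowel e→k is +6. The rule splits by letter class: vowels +6, consonants +11.
Applying it to title: t(cons)+11=e, i(vowel)+6=o, t(cons)+11=e, l(cons)+11=w, e(vowel)+6=k.

eoewk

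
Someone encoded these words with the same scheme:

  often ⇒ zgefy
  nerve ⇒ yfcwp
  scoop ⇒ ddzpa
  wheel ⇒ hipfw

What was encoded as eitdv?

A repeating key of period 2 is used — shifts +11, +1 over and over.
Reversing it on eitdv: e−11=t, i−1=h, t−11=i, d−1=c, v−11=k.

thick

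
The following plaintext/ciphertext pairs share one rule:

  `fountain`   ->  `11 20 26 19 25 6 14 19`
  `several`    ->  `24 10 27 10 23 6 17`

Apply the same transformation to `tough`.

25 20 26 12 13

f is letter #6 and maps to 11: an offset of 5. Letters become their 1-based position plus 5 (so a→6, b→7, …).
For tough: t=20→25, o=15→20, u=21→26, g=7→12, h=8→13.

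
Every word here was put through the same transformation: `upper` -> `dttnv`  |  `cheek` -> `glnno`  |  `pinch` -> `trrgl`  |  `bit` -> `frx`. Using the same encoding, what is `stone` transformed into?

The shift depends on letter class: consonant p→t is +4, but vowel u→d is +9. Two shifts are in play — +9 for a/e/i/o/u, +4 for every other letter.
For stone: s(cons)+4=w, t(cons)+4=x, o(vowel)+9=x, n(cons)+4=r, e(vowel)+9=n.

wxxrn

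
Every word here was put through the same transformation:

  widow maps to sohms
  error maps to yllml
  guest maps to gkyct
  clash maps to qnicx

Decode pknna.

Treating letters as 0–25, the rule is x ↦ 17x + 8 (mod 26).
Undoing it on pknna: p(15)→23·(15−8)≡5=f; k(10)→23·(10−8)≡20=u; n(13)→23·(13−8)≡11=l; n(13)→23·(13−8)≡11=l; a(0)→23·(0−8)≡24=y (all mod 26).

fully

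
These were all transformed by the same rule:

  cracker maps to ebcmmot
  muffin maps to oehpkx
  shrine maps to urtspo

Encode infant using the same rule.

kxhkpd

A repeating key of period 2 is used — shifts +2, +10 over and over.
On infant: i+2=k, n+10=x, f+2=h, a+10=k, n+2=p, t+10=d.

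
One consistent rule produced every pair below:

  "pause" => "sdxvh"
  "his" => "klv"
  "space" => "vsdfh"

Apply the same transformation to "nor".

Compare letters: p→s is +3, a→d is +3, u→x is +3 — a constant shift. It's a constant shift of +3 (ROT3).
On nor: n+3=q, o+3=r, r+3=u.

qru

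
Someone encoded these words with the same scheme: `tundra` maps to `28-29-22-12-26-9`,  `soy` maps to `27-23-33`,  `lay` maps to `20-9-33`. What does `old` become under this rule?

23-20-12

t is letter #20 and maps to 28: an offset of 8. Letters become their 1-based position plus 8 (so a→9, b→10, …).
For old: o=15→23, l=12→20, d=4→12.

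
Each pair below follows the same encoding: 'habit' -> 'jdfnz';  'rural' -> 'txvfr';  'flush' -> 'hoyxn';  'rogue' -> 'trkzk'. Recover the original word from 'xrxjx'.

voter

In habit: h→j is +2, a→d is +3, b→f is +4, i→n is +5 — the shift increases by 1 each position. Letter i (0-indexed) is shifted by i+2, so successive shifts are 2, 3, 4, ….
Decoding xrxjx: x−2=v, r−3=o, x−4=t, j−5=e, x−6=r.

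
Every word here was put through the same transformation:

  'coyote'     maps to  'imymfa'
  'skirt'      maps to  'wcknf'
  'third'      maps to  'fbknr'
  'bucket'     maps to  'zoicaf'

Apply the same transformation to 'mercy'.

uaniy

c(2)→i(8) and o(14)→m(12) fit y≡9x+16 (mod 26); the inverse of 9 mod 26 is 3. Each letter's alphabet position (a=0..z=25) is mapped through 9·x+16 mod 26 — an affine cipher.
For mercy: m(12)→9·12+16≡20=u; e(4)→9·4+16≡0=a; r(17)→9·17+16≡13=n; c(2)→9·2+16≡8=i; y(24)→9·24+16≡24=y (all mod 26).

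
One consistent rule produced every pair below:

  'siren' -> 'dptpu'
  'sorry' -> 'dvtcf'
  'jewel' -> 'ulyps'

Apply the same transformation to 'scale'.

djcwl

Shifts by position in siren: pos 0: s→d (+11), pos 1: i→p (+7), pos 2: r→t (+2), pos 3: e→p (+11), pos 4: n→u (+7) — repeating every 3. The shifts repeat in a cycle of length 3: positions 0,1,… shift by +11, +7, +2, then the pattern repeats.
On scale: s+11=d, c+7=j, a+2=c, l+11=w, e+7=l.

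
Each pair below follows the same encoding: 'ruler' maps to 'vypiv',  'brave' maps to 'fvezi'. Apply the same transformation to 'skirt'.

Compare letters: r→v is +4, u→y is +4, l→p is +4 — a constant shift. Every letter moves 4 places later in the alphabet, wrapping around z→a.
For skirt: s+4=w, k+4=o, i+4=m, r+4=v, t+4=x.

womvx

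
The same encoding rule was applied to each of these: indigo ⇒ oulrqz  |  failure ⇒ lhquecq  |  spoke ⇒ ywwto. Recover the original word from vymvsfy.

premium

Each letter shifts forward by (position + 6), i.e. 6, 7, 8, … — the shift grows by one for each successive letter.
Reversing it on vymvsfy: v−6=p, y−7=r, m−8=e, v−9=m, s−10=i, f−11=u, y−12=m.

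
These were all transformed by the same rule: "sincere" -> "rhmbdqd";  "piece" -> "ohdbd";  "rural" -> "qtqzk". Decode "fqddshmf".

greeting

Compare letters: s→r is +25, i→h is +25, n→m is +25 — a constant shift. It's a constant shift of +25 (ROT25).
Decoding fqddshmf: f−25=g, q−25=r, d−25=e, d−25=e, s−25=t, h−25=i, m−25=n, f−25=g.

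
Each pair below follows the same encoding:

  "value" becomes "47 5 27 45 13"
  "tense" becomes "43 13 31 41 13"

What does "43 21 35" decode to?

v(#22)→47 and a(#1)→5: differences scale by 2, so n = 2·pos + 3. The formula is n = 2×(alphabet index, a=1) + 3.
Decoding 43 21 35: 43→(43−3)÷2=20=t, 21→(21−3)÷2=9=i, 35→(35−3)÷2=16=p.

tip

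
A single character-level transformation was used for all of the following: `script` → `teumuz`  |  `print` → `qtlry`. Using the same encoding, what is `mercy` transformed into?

ngugd

In script: s→t is +1, c→e is +2, r→u is +3, i→m is +4 — the shift increases by 1 each position. Each letter shifts forward by (position + 1), i.e. 1, 2, 3, … — the shift grows by one for each successive letter.
Applying it to mercy: m+1=n, e+2=g, r+3=u, c+4=g, y+5=d.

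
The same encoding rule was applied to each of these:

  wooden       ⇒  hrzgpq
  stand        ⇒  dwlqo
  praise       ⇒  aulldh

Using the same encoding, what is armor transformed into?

Shifts by position in wooden: pos 0: w→h (+11), pos 1: o→r (+3), pos 2: o→z (+11), pos 3: d→g (+3) — repeating every 2. A repeating key of period 2 is used — shifts +11, +3 over and over.
For armor: a+11=l, r+3=u, m+11=x, o+3=r, r+11=c.

luxrc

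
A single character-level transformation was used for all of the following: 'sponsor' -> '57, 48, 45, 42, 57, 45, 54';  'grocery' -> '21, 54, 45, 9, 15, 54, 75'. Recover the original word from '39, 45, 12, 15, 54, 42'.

s(#19)→57 and p(#16)→48: differences scale by 3, so n = 3·pos + 0. Each letter becomes 3×(its alphabet position, a=1..z=26).
Undoing it on 39, 45, 12, 15, 54, 42: 39→(39−0)÷3=13=m, 45→(45−0)÷3=15=o, 12→(12−0)÷3=4=d, 15→(15−0)÷3=5=e, 54→(54−0)÷3=18=r, 42→(42−0)÷3=14=n.

modern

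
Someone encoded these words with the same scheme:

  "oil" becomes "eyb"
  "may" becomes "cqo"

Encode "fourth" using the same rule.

Compare letters: o→e is +16, i→y is +16, l→b is +16 — a constant shift. Every letter moves 16 places later in the alphabet, wrapping around z→a.
For fourth: f+16=v, o+16=e, u+16=k, r+16=h, t+16=j, h+16=x.

vekhjx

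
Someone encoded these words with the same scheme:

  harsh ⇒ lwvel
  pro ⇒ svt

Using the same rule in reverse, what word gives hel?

had

The output letters match the input read backwards, each shifted +4: harsh reversed is hsrah. Two steps: reverse the string, then apply a Caesar shift of +4.
Reversing it on hel: shift back: h−4=d, e−4=a, l−4=h → dah; then reverse → had.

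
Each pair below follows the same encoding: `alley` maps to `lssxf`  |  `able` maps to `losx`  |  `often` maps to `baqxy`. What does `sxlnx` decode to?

a(0)→l(11) and l(11)→s(18) fit y≡3x+11 (mod 26); the inverse of 3 mod 26 is 9. Each letter's alphabet position (a=0..z=25) is mapped through 3·x+11 mod 26 — an affine cipher.
Undoing it on sxlnx: s(18)→9·(18−11)≡11=l; x(23)→9·(23−11)≡4=e; l(11)→9·(11−11)≡0=a; n(13)→9·(13−11)≡18=s; x(23)→9·(23−11)≡4=e (all mod 26).

lease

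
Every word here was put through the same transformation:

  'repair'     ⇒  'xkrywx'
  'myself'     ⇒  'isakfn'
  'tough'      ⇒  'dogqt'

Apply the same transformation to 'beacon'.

r(17)→x(23) and e(4)→k(10) fit y≡3x+24 (mod 26); the inverse of 3 mod 26 is 9. This is an affine cipher: with a=0,…,z=25, each position x becomes (3x+24) mod 26.
Applying it to beacon: b(1)→3·1+24≡1=b; e(4)→3·4+24≡10=k; a(0)→3·0+24≡24=y; c(2)→3·2+24≡4=e; o(14)→3·14+24≡14=o; n(13)→3·13+24≡11=l (all mod 26).

bkyeol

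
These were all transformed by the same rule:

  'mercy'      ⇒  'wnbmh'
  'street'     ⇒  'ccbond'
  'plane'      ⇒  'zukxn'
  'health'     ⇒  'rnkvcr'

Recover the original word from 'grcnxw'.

Shifts by position in mercy: pos 0: m→w (+10), pos 1: e→n (+9), pos 2: r→b (+10), pos 3: c→m (+10), pos 4: y→h (+9) — repeating every 3. A repeating key of period 3 is used — shifts +10, +9, +10 over and over.
Decoding grcnxw: g−10=w, r−9=i, c−10=s, n−10=d, x−9=o, w−10=m.

wisdom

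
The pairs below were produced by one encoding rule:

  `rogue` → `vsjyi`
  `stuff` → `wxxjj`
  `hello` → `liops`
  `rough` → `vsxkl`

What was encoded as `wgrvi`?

score

Shifts by position in rogue: pos 0: r→v (+4), pos 1: o→s (+4), pos 2: g→j (+3), pos 3: u→y (+4), pos 4: e→i (+4) — repeating every 3. It's a Vigenère-style cipher with numeric key [4,4,3]: position i shifts by key[i mod 3].
Undoing it on wgrvi: w−4=s, g−4=c, r−3=o, v−4=r, i−4=e.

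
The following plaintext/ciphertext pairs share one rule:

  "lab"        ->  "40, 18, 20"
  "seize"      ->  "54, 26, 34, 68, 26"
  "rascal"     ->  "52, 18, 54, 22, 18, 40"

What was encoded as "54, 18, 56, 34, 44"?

satin

The formula is n = 2×(alphabet index, a=1) + 16.
Reversing it on 54, 18, 56, 34, 44: 54→(54−16)÷2=19=s, 18→(18−16)÷2=1=a, 56→(56−16)÷2=20=t, 34→(34−16)÷2=9=i, 44→(44−16)÷2=14=n.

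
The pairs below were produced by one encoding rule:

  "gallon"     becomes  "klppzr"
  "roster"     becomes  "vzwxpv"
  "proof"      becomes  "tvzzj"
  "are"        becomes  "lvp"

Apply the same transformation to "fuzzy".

The shift depends on letter class: consonant g→k is +4, but vowel a→l is +11. Vowels shift forward by 11 and consonants shift forward by 4.
Applying it to fuzzy: f(cons)+4=j, u(vowel)+11=f, z(cons)+4=d, z(cons)+4=d, y(cons)+4=c.

jfddc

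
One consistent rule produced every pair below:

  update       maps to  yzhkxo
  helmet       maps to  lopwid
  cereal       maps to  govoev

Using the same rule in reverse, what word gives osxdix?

kitten

Shifts by position in update: pos 0: u→y (+4), pos 1: p→z (+10), pos 2: d→h (+4), pos 3: a→k (+10) — repeating every 2. The shifts repeat in a cycle of length 2: positions 0,1,… shift by +4, +10, then the pattern repeats.
Decoding osxdix: o−4=k, s−10=i, x−4=t, d−10=t, i−4=e, x−10=n.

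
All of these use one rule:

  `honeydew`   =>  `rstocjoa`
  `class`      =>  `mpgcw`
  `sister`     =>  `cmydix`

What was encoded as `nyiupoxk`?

duckling

A repeating key of period 3 is used — shifts +10, +4, +6 over and over.
Decoding nyiupoxk: n−10=d, y−4=u, i−6=c, u−10=k, p−4=l, o−6=i, x−10=n, k−4=g.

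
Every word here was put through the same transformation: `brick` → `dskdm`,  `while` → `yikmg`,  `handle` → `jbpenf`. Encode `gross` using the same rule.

Shifts by position in brick: pos 0: b→d (+2), pos 1: r→s (+1), pos 2: i→k (+2), pos 3: c→d (+1) — repeating every 2. The shifts repeat in a cycle of length 2: positions 0,1,… shift by +2, +1, then the pattern repeats.
On gross: g+2=i, r+1=s, o+2=q, s+1=t, s+2=u.

isqtu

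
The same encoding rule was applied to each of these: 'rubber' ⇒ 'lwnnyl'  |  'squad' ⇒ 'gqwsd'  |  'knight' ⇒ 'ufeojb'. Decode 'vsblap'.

patrol

r(17)→l(11) and u(20)→w(22) fit y≡21x+18 (mod 26); the inverse of 21 mod 26 is 5. This is an affine cipher: with a=0,…,z=25, each position x becomes (21x+18) mod 26.
Undoing it on vsblap: v(21)→5·(21−18)≡15=p; s(18)→5·(18−18)≡0=a; b(1)→5·(1−18)≡19=t; l(11)→5·(11−18)≡17=r; a(0)→5·(0−18)≡14=o; p(15)→5·(15−18)≡11=l (all mod 26).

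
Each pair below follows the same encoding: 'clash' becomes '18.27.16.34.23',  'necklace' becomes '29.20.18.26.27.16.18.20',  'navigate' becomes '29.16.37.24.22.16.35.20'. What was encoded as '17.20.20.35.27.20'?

beetle

c is letter #3 and maps to 18: an offset of 15. Letters become their 1-based position plus 15 (so a→16, b→17, …).
Decoding 17.20.20.35.27.20: 17→(17−15)÷1=2=b, 20→(20−15)÷1=5=e, 20→(20−15)÷1=5=e, 35→(35−15)÷1=20=t, 27→(27−15)÷1=12=l, 20→(20−15)÷1=5=e.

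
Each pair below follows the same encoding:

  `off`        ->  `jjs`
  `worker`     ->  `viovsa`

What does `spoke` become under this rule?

iostw

The output letters match the input read backwards, each shifted +4: off reversed is ffo. Two steps: reverse the string, then apply a Caesar shift of +4.
Applying it to spoke: reverse → ekops; then shift: e+4=i, k+4=o, o+4=s, p+4=t, s+4=w.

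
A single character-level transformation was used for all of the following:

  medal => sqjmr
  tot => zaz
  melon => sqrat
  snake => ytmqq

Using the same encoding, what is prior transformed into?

vxuax

The rule splits by letter class: vowels +12, consonants +6.
On prior: p(cons)+6=v, r(cons)+6=x, i(vowel)+12=u, o(vowel)+12=a, r(cons)+6=x.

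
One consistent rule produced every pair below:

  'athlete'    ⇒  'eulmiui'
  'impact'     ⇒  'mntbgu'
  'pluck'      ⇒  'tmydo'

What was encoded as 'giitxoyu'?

chestnut

Shifts by position in athlete: pos 0: a→e (+4), pos 1: t→u (+1), pos 2: h→l (+4), pos 3: l→m (+1) — repeating every 2. It's a Vigenère-style cipher with numeric key [4,1]: position i shifts by key[i mod 2].
Undoing it on giitxoyu: g−4=c, i−1=h, i−4=e, t−1=s, x−4=t, o−1=n, y−4=u, u−1=t.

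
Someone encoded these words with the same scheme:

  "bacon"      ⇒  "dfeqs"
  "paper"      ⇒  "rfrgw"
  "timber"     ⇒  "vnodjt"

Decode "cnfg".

aide

Shifts by position in bacon: pos 0: b→d (+2), pos 1: a→f (+5), pos 2: c→e (+2), pos 3: o→q (+2), pos 4: n→s (+5) — repeating every 3. It's a Vigenère-style cipher with numeric key [2,5,2]: position i shifts by key[i mod 3].
Reversing it on cnfg: c−2=a, n−5=i, f−2=d, g−2=e.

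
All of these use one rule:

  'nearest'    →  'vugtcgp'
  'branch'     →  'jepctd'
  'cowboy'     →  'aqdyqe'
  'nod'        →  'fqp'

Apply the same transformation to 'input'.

The output letters match the input read backwards, each shifted +2: nearest reversed is tseraen. Two steps: reverse the string, then apply a Caesar shift of +2.
Applying it to input: reverse → tupni; then shift: t+2=v, u+2=w, p+2=r, n+2=p, i+2=k.

vwrpk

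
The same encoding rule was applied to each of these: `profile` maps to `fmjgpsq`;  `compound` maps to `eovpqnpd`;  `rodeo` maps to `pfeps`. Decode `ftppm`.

The output letters match the input read backwards, each shifted +1: profile reversed is eliforp. Read the word backwards and shift each letter +1.
Undoing it on ftppm: shift back: f−1=e, t−1=s, p−1=o, p−1=o, m−1=l → esool; then reverse → loose.

loose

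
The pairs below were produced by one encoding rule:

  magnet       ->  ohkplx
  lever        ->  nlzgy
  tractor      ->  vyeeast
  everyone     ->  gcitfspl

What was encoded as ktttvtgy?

Shifts by position in magnet: pos 0: m→o (+2), pos 1: a→h (+7), pos 2: g→k (+4), pos 3: n→p (+2), pos 4: e→l (+7), pos 5: t→x (+4) — repeating every 3. The shifts repeat in a cycle of length 3: positions 0,1,… shift by +2, +7, +4, then the pattern repeats.
Undoing it on ktttvtgy: k−2=i, t−7=m, t−4=p, t−2=r, v−7=o, t−4=p, g−2=e, y−7=r.

improper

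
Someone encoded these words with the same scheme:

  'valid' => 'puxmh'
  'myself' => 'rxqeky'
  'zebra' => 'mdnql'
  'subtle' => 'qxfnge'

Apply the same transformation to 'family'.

The word is reversed, then every letter is shifted forward by 12.
On family: reverse → ylimaf; then shift: y+12=k, l+12=x, i+12=u, m+12=y, a+12=m, f+12=r.

kxuymr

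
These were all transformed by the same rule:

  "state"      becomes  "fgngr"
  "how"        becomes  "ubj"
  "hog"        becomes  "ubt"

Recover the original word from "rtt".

Compare letters: s→f is +13, t→g is +13, a→n is +13 — a constant shift. Each letter is shifted forward by 13 in the alphabet (a Caesar shift of +13).
Decoding rtt: r−13=e, t−13=g, t−13=g.

egg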